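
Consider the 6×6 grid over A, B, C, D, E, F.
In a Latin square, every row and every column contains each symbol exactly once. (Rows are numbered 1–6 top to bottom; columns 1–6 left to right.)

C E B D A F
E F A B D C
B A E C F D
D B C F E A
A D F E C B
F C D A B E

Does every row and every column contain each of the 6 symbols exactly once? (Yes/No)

Each row is a permutation of the 6 symbols, and so is each column.

Yes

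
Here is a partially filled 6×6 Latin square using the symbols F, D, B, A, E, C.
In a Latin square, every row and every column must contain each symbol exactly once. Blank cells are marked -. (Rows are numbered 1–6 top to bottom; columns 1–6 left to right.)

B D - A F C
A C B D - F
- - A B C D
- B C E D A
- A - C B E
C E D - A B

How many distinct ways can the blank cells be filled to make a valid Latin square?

1

Row 1, column 3: eliminating its row and column leaves {E}.
Row 2, column 5: eliminating its row and column leaves {E}.
Row 3, column 1: eliminating its row and column leaves {F, E}.
Row 3, column 2: eliminating its row and column leaves {F}.
Row 4, column 1: eliminating its row and column leaves {F}.
Row 5, column 1: eliminating its row and column leaves {F, D}.
Row 5, column 3: eliminating its row and column leaves {F}.
Row 6, column 4: eliminating its row and column leaves {F}.
Only one assignment across all blanks avoids any row or column repeat, giving 1 completion.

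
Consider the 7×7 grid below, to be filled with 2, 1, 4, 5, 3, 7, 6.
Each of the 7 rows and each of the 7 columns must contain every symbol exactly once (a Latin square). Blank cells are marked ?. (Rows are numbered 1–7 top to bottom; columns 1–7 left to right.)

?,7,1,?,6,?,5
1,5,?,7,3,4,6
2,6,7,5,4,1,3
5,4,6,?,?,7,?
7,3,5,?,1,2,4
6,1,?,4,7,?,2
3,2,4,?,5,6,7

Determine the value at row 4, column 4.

3

Row 1, column 1: row 1 has {1, 5, 7, 6} and column 1 has {2, 1, 5, 3, 7, 6}, leaving only 4.
Row 1, column 6: row 1 has {1, 4, 5, 7, 6} and column 6 has {2, 1, 4, 7, 6}, leaving only 3.
Row 1, column 4: row 1 has {1, 4, 5, 3, 7, 6} and column 4 has {4, 5, 7}, leaving only 2.
Row 2, column 3: row 2 has {1, 4, 5, 3, 7, 6} and column 3 has {1, 4, 5, 7, 6}, leaving only 2.
Row 4, column 5: row 4 has {4, 5, 7, 6} and column 5 has {1, 4, 5, 3, 7, 6}, leaving only 2.
Row 4, column 7: row 4 has {2, 4, 5, 7, 6} and column 7 has {2, 4, 5, 3, 7, 6}, leaving only 1.
Row 4 already has {2, 1, 4, 5, 7, 6} and column 4 already has {2, 4, 5, 7}, so row 4, column 4 must be 3.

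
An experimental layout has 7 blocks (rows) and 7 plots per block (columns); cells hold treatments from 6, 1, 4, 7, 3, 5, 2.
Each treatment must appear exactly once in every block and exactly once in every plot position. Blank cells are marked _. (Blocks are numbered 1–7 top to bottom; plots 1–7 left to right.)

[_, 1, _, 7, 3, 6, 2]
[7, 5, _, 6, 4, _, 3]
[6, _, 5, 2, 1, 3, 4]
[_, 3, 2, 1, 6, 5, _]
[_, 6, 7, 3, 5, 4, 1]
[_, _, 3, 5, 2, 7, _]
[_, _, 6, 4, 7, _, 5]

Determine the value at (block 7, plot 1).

Block 1, plot 3: block 1 has {6, 1, 7, 3, 2} and plot 3 has {6, 7, 3, 5, 2}, leaving only 4.
Block 1, plot 1: block 1 has {6, 1, 4, 7, 3, 2} and plot 1 has {6, 7}, leaving only 5.
Block 2, plot 3: block 2 has {6, 4, 7, 3, 5} and plot 3 has {6, 4, 7, 3, 5, 2}, leaving only 1.
Block 2, plot 6: block 2 has {6, 1, 4, 7, 3, 5} and plot 6 has {6, 4, 7, 3, 5}, leaving only 2.
Block 3, plot 2: block 3 has {6, 1, 4, 3, 5, 2} and plot 2 has {6, 1, 3, 5}, leaving only 7.
Block 4, plot 1: block 4 has {6, 1, 3, 5, 2} and plot 1 has {6, 7, 5}, leaving only 4.
Block 4, plot 7: block 4 has {6, 1, 4, 3, 5, 2} and plot 7 has {1, 4, 3, 5, 2}, leaving only 7.
Block 5, plot 1: block 5 has {6, 1, 4, 7, 3, 5} and plot 1 has {6, 4, 7, 5}, leaving only 2.
Block 6, plot 1: block 6 has {7, 3, 5, 2} and plot 1 has {6, 4, 7, 5, 2}, leaving only 1.
Block 7 already has {6, 4, 7, 5} and plot 1 already has {6, 1, 4, 7, 5, 2}, so block 7, plot 1 must be 3.

3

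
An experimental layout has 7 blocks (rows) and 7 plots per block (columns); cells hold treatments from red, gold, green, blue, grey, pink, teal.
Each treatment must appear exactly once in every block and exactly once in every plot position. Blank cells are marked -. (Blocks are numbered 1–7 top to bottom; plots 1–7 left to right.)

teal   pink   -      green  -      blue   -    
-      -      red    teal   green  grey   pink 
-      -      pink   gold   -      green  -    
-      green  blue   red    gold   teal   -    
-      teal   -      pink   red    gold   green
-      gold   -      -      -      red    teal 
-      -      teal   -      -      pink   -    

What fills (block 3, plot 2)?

Block 1, plot 5: block 1 has {green, blue, pink, teal} and plot 5 has {red, gold, green}, leaving only grey.
Block 1, plot 3: block 1 has {green, blue, grey, pink, teal} and plot 3 has {red, blue, pink, teal}, leaving only gold.
Block 1, plot 7: block 1 has {gold, green, blue, grey, pink, teal} and plot 7 has {green, pink, teal}, leaving only red.
Block 2, plot 2: block 2 has {red, green, grey, pink, teal} and plot 2 has {gold, green, pink, teal}, leaving only blue.
Block 2, plot 1: block 2 has {red, green, blue, grey, pink, teal} and plot 1 has {teal}, leaving only gold.
Block 4, plot 7: block 4 has {red, gold, green, blue, teal} and plot 7 has {red, green, pink, teal}, leaving only grey.
Block 3, plot 7: block 3 has {gold, green, pink} and plot 7 has {red, green, grey, pink, teal}, leaving only blue.
Block 3, plot 5: block 3 has {gold, green, blue, pink} and plot 5 has {red, gold, green, grey}, leaving only teal.
Block 4, plot 1: block 4 has {red, gold, green, blue, grey, teal} and plot 1 has {gold, teal}, leaving only pink.
Block 5, plot 3: block 5 has {red, gold, green, pink, teal} and plot 3 has {red, gold, blue, pink, teal}, leaving only grey.
Block 5, plot 1: block 5 has {red, gold, green, grey, pink, teal} and plot 1 has {gold, pink, teal}, leaving only blue.
Block 6, plot 3: block 6 has {red, gold, teal} and plot 3 has {red, gold, blue, grey, pink, teal}, leaving only green.
Block 6, plot 1: block 6 has {red, gold, green, teal} and plot 1 has {gold, blue, pink, teal}, leaving only grey.
Block 3, plot 1: block 3 has {gold, green, blue, pink, teal} and plot 1 has {gold, blue, grey, pink, teal}, leaving only red.
Block 3 already has {red, gold, green, blue, pink, teal} and plot 2 already has {gold, green, blue, pink, teal}, so block 3, plot 2 must be grey.

grey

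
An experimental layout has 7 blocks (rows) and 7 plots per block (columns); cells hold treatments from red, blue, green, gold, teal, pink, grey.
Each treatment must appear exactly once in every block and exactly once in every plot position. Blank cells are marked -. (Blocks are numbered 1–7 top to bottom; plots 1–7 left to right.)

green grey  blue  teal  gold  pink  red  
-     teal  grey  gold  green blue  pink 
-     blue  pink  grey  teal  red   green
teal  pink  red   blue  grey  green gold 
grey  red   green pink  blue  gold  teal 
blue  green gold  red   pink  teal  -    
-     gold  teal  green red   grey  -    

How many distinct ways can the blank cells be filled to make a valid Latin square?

1

Block 2, plot 1: eliminating its block and plot leaves {red}.
Block 3, plot 1: eliminating its block and plot leaves {gold}.
Block 6, plot 7: eliminating its block and plot leaves {grey}.
Block 7, plot 1: eliminating its block and plot leaves {pink}.
Block 7, plot 7: eliminating its block and plot leaves {blue}.
Only one assignment across all blanks avoids any block or plot repeat, giving 1 completion.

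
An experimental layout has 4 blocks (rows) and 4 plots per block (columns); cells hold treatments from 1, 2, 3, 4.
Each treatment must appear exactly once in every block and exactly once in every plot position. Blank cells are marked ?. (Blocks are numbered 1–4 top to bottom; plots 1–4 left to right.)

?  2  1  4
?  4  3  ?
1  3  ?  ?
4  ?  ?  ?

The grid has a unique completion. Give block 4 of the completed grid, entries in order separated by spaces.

4 1 2 3

Block 4, plot 2: block 4 has {4} and plot 2 has {2, 3, 4}, leaving only 1.
Block 4, plot 3: block 4 has {1, 4} and plot 3 has {1, 3}, leaving only 2.
Block 4, plot 4: block 4 has {1, 2, 4} and plot 4 has {4}, leaving only 3.
So block 4 reads: 4 1 2 3.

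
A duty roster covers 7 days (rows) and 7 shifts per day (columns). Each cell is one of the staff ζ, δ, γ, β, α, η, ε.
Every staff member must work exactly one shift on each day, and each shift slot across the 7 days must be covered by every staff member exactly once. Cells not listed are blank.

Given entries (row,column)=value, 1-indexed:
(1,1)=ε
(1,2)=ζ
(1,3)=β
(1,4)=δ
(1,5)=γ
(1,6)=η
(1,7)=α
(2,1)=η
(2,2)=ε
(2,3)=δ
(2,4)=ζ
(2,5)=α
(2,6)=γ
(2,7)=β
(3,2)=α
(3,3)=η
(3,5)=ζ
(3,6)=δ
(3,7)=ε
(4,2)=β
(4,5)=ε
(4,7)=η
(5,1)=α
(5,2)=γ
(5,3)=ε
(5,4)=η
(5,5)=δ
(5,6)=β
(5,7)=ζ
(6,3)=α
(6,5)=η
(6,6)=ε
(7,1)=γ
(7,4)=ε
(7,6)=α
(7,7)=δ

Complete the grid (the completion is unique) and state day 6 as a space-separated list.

Day 6, shift 2: day 6 has {α, η, ε} and shift 2 has {ζ, γ, β, α, ε}, leaving only δ.
Day 6, shift 7: day 6 has {δ, α, η, ε} and shift 7 has {ζ, δ, β, α, η, ε}, leaving only γ.
Day 6, shift 4: day 6 has {δ, γ, α, η, ε} and shift 4 has {ζ, δ, η, ε}, leaving only β.
Day 6, shift 1: day 6 has {δ, γ, β, α, η, ε} and shift 1 has {γ, α, η, ε}, leaving only ζ.
So day 6 reads: ζ δ α β η ε γ.

ζ δ α β η ε γ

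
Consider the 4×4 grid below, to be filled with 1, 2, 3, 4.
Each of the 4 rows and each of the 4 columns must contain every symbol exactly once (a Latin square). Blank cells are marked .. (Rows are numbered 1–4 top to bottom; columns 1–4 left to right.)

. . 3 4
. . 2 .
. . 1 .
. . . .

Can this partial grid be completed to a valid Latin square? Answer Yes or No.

Yes

No row or column among the givens repeats a symbol, and propagating forced cells runs into no contradiction.
One valid completion exists (for instance, 2 1 3 4 / 4 3 2 1 / 3 4 1 2 / 1 2 4 3).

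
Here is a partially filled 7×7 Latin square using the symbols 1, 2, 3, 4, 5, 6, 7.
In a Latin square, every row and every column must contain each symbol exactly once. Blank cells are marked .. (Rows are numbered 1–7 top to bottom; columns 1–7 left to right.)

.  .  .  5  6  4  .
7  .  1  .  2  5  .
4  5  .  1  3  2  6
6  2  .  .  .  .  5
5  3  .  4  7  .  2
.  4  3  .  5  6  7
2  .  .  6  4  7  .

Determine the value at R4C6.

3

Row 2, column 2: row 2 has {1, 2, 5, 7} and column 2 has {2, 3, 4, 5}, leaving only 6.
Row 2, column 4: row 2 has {1, 2, 5, 6, 7} and column 4 has {1, 4, 5, 6}, leaving only 3.
Row 2, column 7: row 2 has {1, 2, 3, 5, 6, 7} and column 7 has {2, 5, 6, 7}, leaving only 4.
Row 3, column 3: row 3 has {1, 2, 3, 4, 5, 6} and column 3 has {1, 3}, leaving only 7.
Row 1, column 3: row 1 has {4, 5, 6} and column 3 has {1, 3, 7}, leaving only 2.
Row 4, column 3: row 4 has {2, 5, 6} and column 3 has {1, 2, 3, 7}, leaving only 4.
Row 4, column 4: row 4 has {2, 4, 5, 6} and column 4 has {1, 3, 4, 5, 6}, leaving only 7.
Row 4, column 5: row 4 has {2, 4, 5, 6, 7} and column 5 has {2, 3, 4, 5, 6, 7}, leaving only 1.
Row 4 already has {1, 2, 4, 5, 6, 7} and column 6 already has {2, 4, 5, 6, 7}, so row 4, column 6 must be 3.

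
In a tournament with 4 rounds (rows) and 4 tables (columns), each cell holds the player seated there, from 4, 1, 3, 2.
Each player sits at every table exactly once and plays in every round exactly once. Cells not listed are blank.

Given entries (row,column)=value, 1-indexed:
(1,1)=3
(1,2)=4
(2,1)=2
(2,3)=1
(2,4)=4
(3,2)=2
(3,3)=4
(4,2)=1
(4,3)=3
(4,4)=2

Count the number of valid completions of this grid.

Round 1, table 3: eliminating its round and table leaves {2}.
Round 1, table 4: eliminating its round and table leaves {1}.
Round 2, table 2: eliminating its round and table leaves {3}.
Round 3, table 1: eliminating its round and table leaves {1}.
Round 3, table 4: eliminating its round and table leaves {1, 3}.
Round 4, table 1: eliminating its round and table leaves {4}.
Only one assignment across all blanks avoids any round or table repeat, giving 1 completion.

1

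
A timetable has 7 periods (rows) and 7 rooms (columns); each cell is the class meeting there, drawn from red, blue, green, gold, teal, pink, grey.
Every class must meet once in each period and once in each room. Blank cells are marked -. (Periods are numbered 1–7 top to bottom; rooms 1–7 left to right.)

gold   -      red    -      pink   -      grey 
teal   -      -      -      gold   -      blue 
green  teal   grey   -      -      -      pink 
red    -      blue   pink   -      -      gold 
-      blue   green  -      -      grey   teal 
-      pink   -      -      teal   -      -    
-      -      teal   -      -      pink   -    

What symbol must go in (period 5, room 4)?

gold

Period 1, room 2: period 1 has {red, gold, pink, grey} and room 2 has {blue, teal, pink}, leaving only green.
Period 2, room 3: period 2 has {blue, gold, teal} and room 3 has {red, blue, green, teal, grey}, leaving only pink.
Period 4, room 2: period 4 has {red, blue, gold, pink} and room 2 has {blue, green, teal, pink}, leaving only grey.
Period 2, room 2: period 2 has {blue, gold, teal, pink} and room 2 has {blue, green, teal, pink, grey}, leaving only red.
Period 2, room 6: period 2 has {red, blue, gold, teal, pink} and room 6 has {pink, grey}, leaving only green.
Period 2, room 4: period 2 has {red, blue, green, gold, teal, pink} and room 4 has {pink}, leaving only grey.
Period 4, room 5: period 4 has {red, blue, gold, pink, grey} and room 5 has {gold, teal, pink}, leaving only green.
Period 4, room 6: period 4 has {red, blue, green, gold, pink, grey} and room 6 has {green, pink, grey}, leaving only teal.
Period 1, room 6: period 1 has {red, green, gold, pink, grey} and room 6 has {green, teal, pink, grey}, leaving only blue.
Period 1, room 4: period 1 has {red, blue, green, gold, pink, grey} and room 4 has {pink, grey}, leaving only teal.
Period 5, room 1: period 5 has {blue, green, teal, grey} and room 1 has {red, green, gold, teal}, leaving only pink.
Period 5, room 5: period 5 has {blue, green, teal, pink, grey} and room 5 has {green, gold, teal, pink}, leaving only red.
Period 5 already has {red, blue, green, teal, pink, grey} and room 4 already has {teal, pink, grey}, so period 5, room 4 must be gold.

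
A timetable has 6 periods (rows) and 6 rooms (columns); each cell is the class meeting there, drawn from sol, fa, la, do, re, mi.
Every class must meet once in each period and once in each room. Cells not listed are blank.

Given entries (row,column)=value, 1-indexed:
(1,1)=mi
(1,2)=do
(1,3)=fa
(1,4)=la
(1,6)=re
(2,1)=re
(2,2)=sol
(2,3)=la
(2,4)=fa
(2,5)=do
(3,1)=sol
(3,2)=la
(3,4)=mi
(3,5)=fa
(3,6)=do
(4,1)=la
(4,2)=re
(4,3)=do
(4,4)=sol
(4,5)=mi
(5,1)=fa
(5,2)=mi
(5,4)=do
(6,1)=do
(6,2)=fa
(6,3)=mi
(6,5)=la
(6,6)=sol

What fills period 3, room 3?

Period 3 already has {sol, fa, la, do, mi} and room 3 already has {fa, la, do, mi}, so period 3, room 3 must be re.

re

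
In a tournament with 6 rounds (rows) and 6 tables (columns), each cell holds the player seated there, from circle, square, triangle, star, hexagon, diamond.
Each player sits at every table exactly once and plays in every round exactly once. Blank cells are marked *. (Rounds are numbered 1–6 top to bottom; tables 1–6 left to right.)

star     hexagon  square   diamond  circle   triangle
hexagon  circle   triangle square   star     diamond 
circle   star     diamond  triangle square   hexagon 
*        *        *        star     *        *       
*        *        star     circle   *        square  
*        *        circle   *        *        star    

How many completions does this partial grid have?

4

Round 4, table 1: eliminating its round and table leaves {square, triangle, diamond}.
Round 4, table 2: eliminating its round and table leaves {square, triangle, diamond}.
Round 4, table 3: eliminating its round and table leaves {hexagon}.
Round 4, table 5: eliminating its round and table leaves {triangle, hexagon, diamond}.
Round 4, table 6: eliminating its round and table leaves {circle}.
Round 5, table 1: eliminating its round and table leaves {triangle, diamond}.
Round 5, table 2: eliminating its round and table leaves {triangle, diamond}.
Round 5, table 5: eliminating its round and table leaves {triangle, hexagon, diamond}.
Round 6, table 1: eliminating its round and table leaves {square, triangle, diamond}.
Round 6, table 2: eliminating its round and table leaves {square, triangle, diamond}.
Round 6, table 4: eliminating its round and table leaves {hexagon}.
Round 6, table 5: eliminating its round and table leaves {triangle, hexagon, diamond}.
Enumerating the assignments across these blanks that avoid any round or table repeat gives 4 completions.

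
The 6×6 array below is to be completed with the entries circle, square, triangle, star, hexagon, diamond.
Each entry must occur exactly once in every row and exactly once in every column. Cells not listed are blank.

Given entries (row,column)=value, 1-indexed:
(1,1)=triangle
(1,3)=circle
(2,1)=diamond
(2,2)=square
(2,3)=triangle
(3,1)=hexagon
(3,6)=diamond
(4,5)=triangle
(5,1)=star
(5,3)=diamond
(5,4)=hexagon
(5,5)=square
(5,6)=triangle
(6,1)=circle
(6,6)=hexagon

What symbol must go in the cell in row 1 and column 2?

Row 4, column 1: row 4 has {triangle} and column 1 has {circle, triangle, star, hexagon, diamond}, leaving only square.
Row 5, column 2: row 5 has {square, triangle, star, hexagon, diamond} and column 2 has {square}, leaving only circle.
Row 1, column 2 is narrowed to {star, hexagon, diamond}.
If it were star, then row 6, column 3 would be left with no valid symbol.
If it were diamond, propagating the remaining blanks reaches a contradiction.
So row 1, column 2 must be hexagon.

hexagon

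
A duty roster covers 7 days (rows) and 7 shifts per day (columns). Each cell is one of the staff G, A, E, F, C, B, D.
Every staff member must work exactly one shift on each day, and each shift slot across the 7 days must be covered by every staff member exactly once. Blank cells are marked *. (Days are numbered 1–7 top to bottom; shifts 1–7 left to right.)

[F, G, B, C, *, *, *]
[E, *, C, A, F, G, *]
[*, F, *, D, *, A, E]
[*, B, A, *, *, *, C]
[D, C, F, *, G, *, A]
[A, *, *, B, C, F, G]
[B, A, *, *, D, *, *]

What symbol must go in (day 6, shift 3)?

Day 1, shift 7: day 1 has {G, F, C, B} and shift 7 has {G, A, E, C}, leaving only D.
Day 1, shift 6: day 1 has {G, F, C, B, D} and shift 6 has {G, A, F}, leaving only E.
Day 1, shift 5: day 1 has {G, E, F, C, B, D} and shift 5 has {G, F, C, D}, leaving only A.
Day 2, shift 2: day 2 has {G, A, E, F, C} and shift 2 has {G, A, F, C, B}, leaving only D.
Day 2, shift 7: day 2 has {G, A, E, F, C, D} and shift 7 has {G, A, E, C, D}, leaving only B.
Day 3, shift 3: day 3 has {A, E, F, D} and shift 3 has {A, F, C, B}, leaving only G.
Day 3, shift 1: day 3 has {G, A, E, F, D} and shift 1 has {A, E, F, B, D}, leaving only C.
Day 3, shift 5: day 3 has {G, A, E, F, C, D} and shift 5 has {G, A, F, C, D}, leaving only B.
Day 4, shift 1: day 4 has {A, C, B} and shift 1 has {A, E, F, C, B, D}, leaving only G.
Day 4, shift 5: day 4 has {G, A, C, B} and shift 5 has {G, A, F, C, B, D}, leaving only E.
Day 4, shift 4: day 4 has {G, A, E, C, B} and shift 4 has {A, C, B, D}, leaving only F.
Day 4, shift 6: day 4 has {G, A, E, F, C, B} and shift 6 has {G, A, E, F}, leaving only D.
Day 5, shift 4: day 5 has {G, A, F, C, D} and shift 4 has {A, F, C, B, D}, leaving only E.
Day 5, shift 6: day 5 has {G, A, E, F, C, D} and shift 6 has {G, A, E, F, D}, leaving only B.
Day 6, shift 2: day 6 has {G, A, F, C, B} and shift 2 has {G, A, F, C, B, D}, leaving only E.
Day 6 already has {G, A, E, F, C, B} and shift 3 already has {G, A, F, C, B}, so day 6, shift 3 must be D.

D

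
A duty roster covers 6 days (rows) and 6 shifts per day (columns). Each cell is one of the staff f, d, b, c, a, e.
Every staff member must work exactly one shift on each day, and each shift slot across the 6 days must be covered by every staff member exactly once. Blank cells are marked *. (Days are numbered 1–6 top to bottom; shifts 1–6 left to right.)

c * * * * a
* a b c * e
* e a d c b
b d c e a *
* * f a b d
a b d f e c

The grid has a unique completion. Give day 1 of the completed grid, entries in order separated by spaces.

Day 1, shift 2: day 1 has {c, a} and shift 2 has {d, b, a, e}, leaving only f.
Day 1, shift 3: day 1 has {f, c, a} and shift 3 has {f, d, b, c, a}, leaving only e.
Day 1, shift 4: day 1 has {f, c, a, e} and shift 4 has {f, d, c, a, e}, leaving only b.
Day 1, shift 5: day 1 has {f, b, c, a, e} and shift 5 has {b, c, a, e}, leaving only d.
So day 1 reads: c f e b d a.

c f e b d a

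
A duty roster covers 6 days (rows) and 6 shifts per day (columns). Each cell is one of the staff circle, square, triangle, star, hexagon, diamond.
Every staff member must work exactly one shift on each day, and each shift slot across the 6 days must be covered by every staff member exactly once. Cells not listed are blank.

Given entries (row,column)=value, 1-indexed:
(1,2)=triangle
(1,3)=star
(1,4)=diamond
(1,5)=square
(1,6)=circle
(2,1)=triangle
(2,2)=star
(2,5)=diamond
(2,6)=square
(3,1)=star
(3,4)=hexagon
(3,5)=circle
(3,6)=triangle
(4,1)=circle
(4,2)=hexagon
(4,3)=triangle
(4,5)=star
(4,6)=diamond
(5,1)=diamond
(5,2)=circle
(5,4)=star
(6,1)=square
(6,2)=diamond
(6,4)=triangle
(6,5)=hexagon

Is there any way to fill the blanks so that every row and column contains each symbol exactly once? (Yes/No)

No day or shift among the givens repeats a symbol, and propagating forced cells runs into no contradiction.
One valid completion exists (for instance, hexagon triangle star diamond square circle / triangle star hexagon circle diamond square / star square diamond hexagon circle triangle / circle hexagon triangle square star diamond / diamond circle square star triangle hexagon / square diamond circle triangle hexagon star).

Yes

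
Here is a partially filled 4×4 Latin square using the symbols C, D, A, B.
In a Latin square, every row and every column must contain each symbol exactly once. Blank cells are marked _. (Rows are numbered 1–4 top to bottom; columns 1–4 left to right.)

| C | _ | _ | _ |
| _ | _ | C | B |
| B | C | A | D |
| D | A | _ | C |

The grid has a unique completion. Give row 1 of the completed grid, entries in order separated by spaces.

C B D A

Row 1, column 4: row 1 has {C} and column 4 has {C, D, B}, leaving only A.
Row 2, column 1: row 2 has {C, B} and column 1 has {C, D, B}, leaving only A.
Row 2, column 2: row 2 has {C, A, B} and column 2 has {C, A}, leaving only D.
Row 1, column 2: row 1 has {C, A} and column 2 has {C, D, A}, leaving only B.
Row 1, column 3: row 1 has {C, A, B} and column 3 has {C, A}, leaving only D.
So row 1 reads: C B D A.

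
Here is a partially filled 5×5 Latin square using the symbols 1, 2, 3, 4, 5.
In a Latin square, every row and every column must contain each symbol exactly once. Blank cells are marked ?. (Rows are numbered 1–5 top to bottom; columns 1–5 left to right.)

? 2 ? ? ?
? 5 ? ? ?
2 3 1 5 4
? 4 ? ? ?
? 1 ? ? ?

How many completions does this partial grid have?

Row 1, column 1: eliminating its row and column leaves {1, 3, 4, 5}.
Row 1, column 3: eliminating its row and column leaves {3, 4, 5}.
Row 1, column 4: eliminating its row and column leaves {1, 3, 4}.
Row 1, column 5: eliminating its row and column leaves {1, 3, 5}.
Row 2, column 1: eliminating its row and column leaves {1, 3, 4}.
Row 2, column 3: eliminating its row and column leaves {2, 3, 4}.
Row 2, column 4: eliminating its row and column leaves {1, 2, 3, 4}.
Row 2, column 5: eliminating its row and column leaves {1, 2, 3}.
Row 4, column 1: eliminating its row and column leaves {1, 3, 5}.
Row 4, column 3: eliminating its row and column leaves {2, 3, 5}.
Row 4, column 4: eliminating its row and column leaves {1, 2, 3}.
Row 4, column 5: eliminating its row and column leaves {1, 2, 3, 5}.
Row 5, column 1: eliminating its row and column leaves {3, 4, 5}.
Row 5, column 3: eliminating its row and column leaves {2, 3, 4, 5}.
Row 5, column 4: eliminating its row and column leaves {2, 3, 4}.
Row 5, column 5: eliminating its row and column leaves {2, 3, 5}.
Enumerating the assignments across these blanks that avoid any row or column repeat gives 56 completions.

56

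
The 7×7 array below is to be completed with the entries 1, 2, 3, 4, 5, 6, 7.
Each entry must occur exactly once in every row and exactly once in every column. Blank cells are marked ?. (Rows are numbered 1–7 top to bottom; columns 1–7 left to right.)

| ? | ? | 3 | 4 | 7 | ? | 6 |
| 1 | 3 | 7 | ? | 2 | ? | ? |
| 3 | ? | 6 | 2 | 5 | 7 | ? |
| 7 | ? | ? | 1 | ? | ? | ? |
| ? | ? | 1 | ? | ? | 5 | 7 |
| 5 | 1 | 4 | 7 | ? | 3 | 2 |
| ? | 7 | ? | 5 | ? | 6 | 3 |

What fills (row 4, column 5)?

3

Row 1, column 1: row 1 has {3, 4, 6, 7} and column 1 has {1, 3, 5, 7}, leaving only 2.
Row 1, column 2: row 1 has {2, 3, 4, 6, 7} and column 2 has {1, 3, 7}, leaving only 5.
Row 1, column 6: row 1 has {2, 3, 4, 5, 6, 7} and column 6 has {3, 5, 6, 7}, leaving only 1.
Row 2, column 4: row 2 has {1, 2, 3, 7} and column 4 has {1, 2, 4, 5, 7}, leaving only 6.
Row 2, column 6: row 2 has {1, 2, 3, 6, 7} and column 6 has {1, 3, 5, 6, 7}, leaving only 4.
Row 2, column 7: row 2 has {1, 2, 3, 4, 6, 7} and column 7 has {2, 3, 6, 7}, leaving only 5.
Row 3, column 2: row 3 has {2, 3, 5, 6, 7} and column 2 has {1, 3, 5, 7}, leaving only 4.
Row 3, column 7: row 3 has {2, 3, 4, 5, 6, 7} and column 7 has {2, 3, 5, 6, 7}, leaving only 1.
Row 4, column 6: row 4 has {1, 7} and column 6 has {1, 3, 4, 5, 6, 7}, leaving only 2.
Row 4, column 2: row 4 has {1, 2, 7} and column 2 has {1, 3, 4, 5, 7}, leaving only 6.
Row 4, column 3: row 4 has {1, 2, 6, 7} and column 3 has {1, 3, 4, 6, 7}, leaving only 5.
Row 4, column 7: row 4 has {1, 2, 5, 6, 7} and column 7 has {1, 2, 3, 5, 6, 7}, leaving only 4.
Row 4 already has {1, 2, 4, 5, 6, 7} and column 5 already has {2, 5, 7}, so row 4, column 5 must be 3.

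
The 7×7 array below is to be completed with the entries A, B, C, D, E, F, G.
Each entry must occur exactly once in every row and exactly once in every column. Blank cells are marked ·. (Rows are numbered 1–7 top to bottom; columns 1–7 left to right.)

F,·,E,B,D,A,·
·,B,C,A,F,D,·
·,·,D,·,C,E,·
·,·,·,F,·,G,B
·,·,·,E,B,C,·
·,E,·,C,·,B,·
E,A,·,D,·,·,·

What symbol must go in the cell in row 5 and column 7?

Row 2, column 1: row 2 has {A, B, C, D, F} and column 1 has {E, F}, leaving only G.
Row 2, column 7: row 2 has {A, B, C, D, F, G} and column 7 has {B}, leaving only E.
Row 3, column 4: row 3 has {C, D, E} and column 4 has {A, B, C, D, E, F}, leaving only G.
Row 3, column 2: row 3 has {C, D, E, G} and column 2 has {A, B, E}, leaving only F.
Row 3, column 7: row 3 has {C, D, E, F, G} and column 7 has {B, E}, leaving only A.
Row 3, column 1: row 3 has {A, C, D, E, F, G} and column 1 has {E, F, G}, leaving only B.
Row 4, column 3: row 4 has {B, F, G} and column 3 has {C, D, E}, leaving only A.
Row 4, column 5: row 4 has {A, B, F, G} and column 5 has {B, C, D, F}, leaving only E.
Row 7, column 5: row 7 has {A, D, E} and column 5 has {B, C, D, E, F}, leaving only G.
Row 6, column 5: row 6 has {B, C, E} and column 5 has {B, C, D, E, F, G}, leaving only A.
Row 6, column 1: row 6 has {A, B, C, E} and column 1 has {B, E, F, G}, leaving only D.
Row 4, column 1: row 4 has {A, B, E, F, G} and column 1 has {B, D, E, F, G}, leaving only C.
Row 4, column 2: row 4 has {A, B, C, E, F, G} and column 2 has {A, B, E, F}, leaving only D.
Row 5, column 1: row 5 has {B, C, E} and column 1 has {B, C, D, E, F, G}, leaving only A.
Row 5, column 2: row 5 has {A, B, C, E} and column 2 has {A, B, D, E, F}, leaving only G.
Row 1, column 2: row 1 has {A, B, D, E, F} and column 2 has {A, B, D, E, F, G}, leaving only C.
Row 1, column 7: row 1 has {A, B, C, D, E, F} and column 7 has {A, B, E}, leaving only G.
Row 5, column 3: row 5 has {A, B, C, E, G} and column 3 has {A, C, D, E}, leaving only F.
Row 5 already has {A, B, C, E, F, G} and column 7 already has {A, B, E, G}, so row 5, column 7 must be D.

D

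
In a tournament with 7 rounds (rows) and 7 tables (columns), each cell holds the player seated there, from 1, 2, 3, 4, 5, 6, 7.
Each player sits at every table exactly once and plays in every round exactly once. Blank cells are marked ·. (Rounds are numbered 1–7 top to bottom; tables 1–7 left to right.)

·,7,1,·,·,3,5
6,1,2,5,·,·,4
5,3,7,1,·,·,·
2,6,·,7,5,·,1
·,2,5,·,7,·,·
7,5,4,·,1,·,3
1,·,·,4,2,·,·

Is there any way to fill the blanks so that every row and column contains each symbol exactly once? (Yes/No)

No

Round 7, table 2: round 7 together with table 2 already contain {1, 2, 3, 4, 5, 6, 7} — every symbol — so nothing can go there. The grid has no valid completion.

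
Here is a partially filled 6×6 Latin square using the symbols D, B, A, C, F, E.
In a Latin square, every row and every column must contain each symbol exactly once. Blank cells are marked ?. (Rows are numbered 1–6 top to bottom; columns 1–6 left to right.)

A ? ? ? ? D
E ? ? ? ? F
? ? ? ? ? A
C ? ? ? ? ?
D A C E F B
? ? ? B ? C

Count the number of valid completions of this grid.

Row 1, column 2: eliminating its row and column leaves {B, C, F, E}.
Row 1, column 3: eliminating its row and column leaves {B, F, E}.
Row 1, column 4: eliminating its row and column leaves {C, F}.
Row 1, column 5: eliminating its row and column leaves {B, C, E}.
Row 2, column 2: eliminating its row and column leaves {D, B, C}.
Row 2, column 3: eliminating its row and column leaves {D, B, A}.
Row 2, column 4: eliminating its row and column leaves {D, A, C}.
Row 2, column 5: eliminating its row and column leaves {D, B, A, C}.
Row 3, column 1: eliminating its row and column leaves {B, F}.
Row 3, column 2: eliminating its row and column leaves {D, B, C, F, E}.
Row 3, column 3: eliminating its row and column leaves {D, B, F, E}.
Row 3, column 4: eliminating its row and column leaves {D, C, F}.
Row 3, column 5: eliminating its row and column leaves {D, B, C, E}.
Row 4, column 2: eliminating its row and column leaves {D, B, F, E}.
Row 4, column 3: eliminating its row and column leaves {D, B, A, F, E}.
Row 4, column 4: eliminating its row and column leaves {D, A, F}.
Row 4, column 5: eliminating its row and column leaves {D, B, A, E}.
Row 4, column 6: eliminating its row and column leaves {E}.
Row 6, column 1: eliminating its row and column leaves {F}.
Row 6, column 2: eliminating its row and column leaves {D, F, E}.
Row 6, column 3: eliminating its row and column leaves {D, A, F, E}.
Row 6, column 5: eliminating its row and column leaves {D, A, E}.
Enumerating the assignments across these blanks that avoid any row or column repeat gives 48 completions.

48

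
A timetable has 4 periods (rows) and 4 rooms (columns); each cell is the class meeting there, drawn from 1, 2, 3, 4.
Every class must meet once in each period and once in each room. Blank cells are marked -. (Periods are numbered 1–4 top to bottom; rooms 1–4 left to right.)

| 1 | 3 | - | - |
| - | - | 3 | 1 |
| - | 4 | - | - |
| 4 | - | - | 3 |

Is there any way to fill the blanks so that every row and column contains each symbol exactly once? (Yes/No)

Period 2, room 1: period 2 has {1, 3} and room 1 has {1, 4}, so it must be 2.
Now period 2, room 2: period 2 together with room 2 already contain {1, 2, 3, 4} — every symbol — so nothing can go there. The grid has no valid completion.

No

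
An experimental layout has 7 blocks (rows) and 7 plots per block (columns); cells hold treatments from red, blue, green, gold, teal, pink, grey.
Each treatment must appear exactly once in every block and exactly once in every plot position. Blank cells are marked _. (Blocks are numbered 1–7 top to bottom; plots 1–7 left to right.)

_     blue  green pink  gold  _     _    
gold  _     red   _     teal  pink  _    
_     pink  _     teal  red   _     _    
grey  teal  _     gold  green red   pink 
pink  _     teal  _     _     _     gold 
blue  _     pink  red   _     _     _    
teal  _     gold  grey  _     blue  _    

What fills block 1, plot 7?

grey

Block 1, plot 1: block 1 has {blue, green, gold, pink} and plot 1 has {blue, gold, teal, pink, grey}, leaving only red.
Block 3, plot 1: block 3 has {red, teal, pink} and plot 1 has {red, blue, gold, teal, pink, grey}, leaving only green.
Block 4, plot 3: block 4 has {red, green, gold, teal, pink, grey} and plot 3 has {red, green, gold, teal, pink}, leaving only blue.
Block 3, plot 3: block 3 has {red, green, teal, pink} and plot 3 has {red, blue, green, gold, teal, pink}, leaving only grey.
Block 3, plot 6: block 3 has {red, green, teal, pink, grey} and plot 6 has {red, blue, pink}, leaving only gold.
Block 3, plot 7: block 3 has {red, green, gold, teal, pink, grey} and plot 7 has {gold, pink}, leaving only blue.
Block 6, plot 5: block 6 has {red, blue, pink} and plot 5 has {red, green, gold, teal}, leaving only grey.
Block 5, plot 5: block 5 has {gold, teal, pink} and plot 5 has {red, green, gold, teal, grey}, leaving only blue.
Block 5, plot 4: block 5 has {blue, gold, teal, pink} and plot 4 has {red, gold, teal, pink, grey}, leaving only green.
Block 2, plot 4: block 2 has {red, gold, teal, pink} and plot 4 has {red, green, gold, teal, pink, grey}, leaving only blue.
Block 5, plot 6: block 5 has {blue, green, gold, teal, pink} and plot 6 has {red, blue, gold, pink}, leaving only grey.
Block 1, plot 6: block 1 has {red, blue, green, gold, pink} and plot 6 has {red, blue, gold, pink, grey}, leaving only teal.
Block 1 already has {red, blue, green, gold, teal, pink} and plot 7 already has {blue, gold, pink}, so block 1, plot 7 must be grey.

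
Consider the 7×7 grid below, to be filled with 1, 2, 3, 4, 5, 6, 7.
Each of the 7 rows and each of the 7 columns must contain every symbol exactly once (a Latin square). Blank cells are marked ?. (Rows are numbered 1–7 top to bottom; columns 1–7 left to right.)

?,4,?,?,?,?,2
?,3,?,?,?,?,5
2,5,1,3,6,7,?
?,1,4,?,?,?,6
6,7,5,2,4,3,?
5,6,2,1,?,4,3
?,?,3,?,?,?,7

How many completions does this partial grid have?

Row 1, column 1: eliminating its row and column leaves {1, 3, 7}.
Row 1, column 3: eliminating its row and column leaves {6, 7}.
Row 1, column 4: eliminating its row and column leaves {5, 6, 7}.
Row 1, column 5: eliminating its row and column leaves {1, 3, 5, 7}.
Row 1, column 6: eliminating its row and column leaves {1, 5, 6}.
Row 2, column 1: eliminating its row and column leaves {1, 4, 7}.
Row 2, column 3: eliminating its row and column leaves {6, 7}.
Row 2, column 4: eliminating its row and column leaves {4, 6, 7}.
Row 2, column 5: eliminating its row and column leaves {1, 2, 7}.
Row 2, column 6: eliminating its row and column leaves {1, 2, 6}.
Row 3, column 7: eliminating its row and column leaves {4}.
Row 4, column 1: eliminating its row and column leaves {3, 7}.
Row 4, column 4: eliminating its row and column leaves {5, 7}.
Row 4, column 5: eliminating its row and column leaves {2, 3, 5, 7}.
Row 4, column 6: eliminating its row and column leaves {2, 5}.
Row 5, column 7: eliminating its row and column leaves {1}.
Row 6, column 5: eliminating its row and column leaves {7}.
Row 7, column 1: eliminating its row and column leaves {1, 4}.
Row 7, column 2: eliminating its row and column leaves {2}.
Row 7, column 4: eliminating its row and column leaves {4, 5, 6}.
Row 7, column 5: eliminating its row and column leaves {1, 2, 5}.
Row 7, column 6: eliminating its row and column leaves {1, 2, 5, 6}.
Enumerating the assignments across these blanks that avoid any row or column repeat gives 9 completions.

9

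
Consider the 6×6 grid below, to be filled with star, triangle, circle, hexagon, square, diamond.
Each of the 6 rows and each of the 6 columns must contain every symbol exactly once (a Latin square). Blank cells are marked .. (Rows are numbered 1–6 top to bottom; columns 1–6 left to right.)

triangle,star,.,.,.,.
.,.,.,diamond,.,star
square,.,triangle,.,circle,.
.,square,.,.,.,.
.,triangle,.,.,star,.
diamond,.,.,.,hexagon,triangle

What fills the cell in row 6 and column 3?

Row 6, column 2: row 6 has {triangle, hexagon, diamond} and column 2 has {star, triangle, square}, leaving only circle.
Row 2, column 2: row 2 has {star, diamond} and column 2 has {star, triangle, circle, square}, leaving only hexagon.
Row 2, column 1: row 2 has {star, hexagon, diamond} and column 1 has {triangle, square, diamond}, leaving only circle.
Row 2, column 3: row 2 has {star, circle, hexagon, diamond} and column 3 has {triangle}, leaving only square.
Row 6 already has {triangle, circle, hexagon, diamond} and column 3 already has {triangle, square}, so row 6, column 3 must be star.

star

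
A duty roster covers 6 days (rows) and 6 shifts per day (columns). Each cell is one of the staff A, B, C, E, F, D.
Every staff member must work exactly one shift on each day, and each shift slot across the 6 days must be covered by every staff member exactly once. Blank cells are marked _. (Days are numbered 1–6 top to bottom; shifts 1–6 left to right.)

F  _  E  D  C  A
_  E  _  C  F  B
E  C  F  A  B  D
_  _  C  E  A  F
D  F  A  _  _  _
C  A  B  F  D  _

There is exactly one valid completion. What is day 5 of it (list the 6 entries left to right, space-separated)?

Day 5, shift 4: day 5 has {A, F, D} and shift 4 has {A, C, E, F, D}, leaving only B.
Day 5, shift 5: day 5 has {A, B, F, D} and shift 5 has {A, B, C, F, D}, leaving only E.
Day 5, shift 6: day 5 has {A, B, E, F, D} and shift 6 has {A, B, F, D}, leaving only C.
So day 5 reads: D F A B E C.

D F A B E C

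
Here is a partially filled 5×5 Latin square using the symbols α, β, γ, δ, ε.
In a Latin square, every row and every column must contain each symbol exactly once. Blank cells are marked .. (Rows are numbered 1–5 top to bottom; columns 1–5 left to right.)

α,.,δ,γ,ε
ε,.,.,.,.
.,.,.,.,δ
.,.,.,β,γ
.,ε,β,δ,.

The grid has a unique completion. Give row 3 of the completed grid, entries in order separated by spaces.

Row 1, column 2: row 1 has {α, γ, δ, ε} and column 2 has {ε}, leaving only β.
Row 2, column 4: row 2 has {ε} and column 4 has {β, γ, δ}, leaving only α.
Row 3, column 4: row 3 has {δ} and column 4 has {α, β, γ, δ}, leaving only ε.
Row 2, column 3: row 2 has {α, ε} and column 3 has {β, δ}, leaving only γ.
Row 3, column 3: row 3 has {δ, ε} and column 3 has {β, γ, δ}, leaving only α.
Row 3, column 2: row 3 has {α, δ, ε} and column 2 has {β, ε}, leaving only γ.
Row 3, column 1: row 3 has {α, γ, δ, ε} and column 1 has {α, ε}, leaving only β.
So row 3 reads: β γ α ε δ.

β γ α ε δ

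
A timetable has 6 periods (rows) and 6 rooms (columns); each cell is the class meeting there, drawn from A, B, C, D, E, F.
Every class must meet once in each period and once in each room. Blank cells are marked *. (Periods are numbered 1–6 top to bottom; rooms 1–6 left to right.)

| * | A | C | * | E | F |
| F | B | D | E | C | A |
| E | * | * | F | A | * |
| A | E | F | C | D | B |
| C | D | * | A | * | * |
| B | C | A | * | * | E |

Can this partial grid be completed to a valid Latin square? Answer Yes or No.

Period 3, room 2: period 3 together with room 2 already contain {A, B, C, D, E, F} — every symbol — so nothing can go there. The grid has no valid completion.

No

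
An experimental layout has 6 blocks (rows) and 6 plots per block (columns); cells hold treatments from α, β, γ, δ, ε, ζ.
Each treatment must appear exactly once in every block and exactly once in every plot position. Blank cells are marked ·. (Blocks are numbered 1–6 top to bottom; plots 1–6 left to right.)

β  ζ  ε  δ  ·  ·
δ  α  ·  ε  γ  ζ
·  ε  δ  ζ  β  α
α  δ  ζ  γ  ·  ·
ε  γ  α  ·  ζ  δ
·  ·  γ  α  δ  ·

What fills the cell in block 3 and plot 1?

γ

Block 3 already has {α, β, δ, ε, ζ} and plot 1 already has {α, β, δ, ε}, so block 3, plot 1 must be γ.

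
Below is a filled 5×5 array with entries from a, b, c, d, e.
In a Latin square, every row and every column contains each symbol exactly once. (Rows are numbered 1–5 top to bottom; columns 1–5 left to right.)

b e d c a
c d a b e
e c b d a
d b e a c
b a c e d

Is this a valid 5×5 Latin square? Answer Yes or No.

Every row is a permutation, but column 5 contains a twice (at rows 1 and 3).

No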